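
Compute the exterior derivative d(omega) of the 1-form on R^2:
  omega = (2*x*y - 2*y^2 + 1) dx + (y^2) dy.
d(omega) = (-2*x + 4*y) dx ∧ dy

For a 1-form omega = sum_i f_i dx_i, the exterior derivative is
  d(omega) = sum_{i < j} (∂f_j/∂x_i - ∂f_i/∂x_j) dx_i ∧ dx_j.
  coefficient of dx ∧ dy: ∂f_2/∂x - ∂f_1/∂y = ∂(y^2)/∂x - ∂(2*x*y - 2*y^2 + 1)/∂y = -2*x + 4*y
Assembling: d(omega) = (-2*x + 4*y) dx ∧ dy.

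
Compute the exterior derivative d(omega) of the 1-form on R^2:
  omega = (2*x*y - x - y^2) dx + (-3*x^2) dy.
d(omega) = (-8*x + 2*y) dx ∧ dy

For a 1-form omega = sum_i f_i dx_i, the exterior derivative is
  d(omega) = sum_{i < j} (∂f_j/∂x_i - ∂f_i/∂x_j) dx_i ∧ dx_j.
  coefficient of dx ∧ dy: ∂f_2/∂x - ∂f_1/∂y = ∂(-3*x^2)/∂x - ∂(2*x*y - x - y^2)/∂y = -8*x + 2*y
Assembling: d(omega) = (-8*x + 2*y) dx ∧ dy.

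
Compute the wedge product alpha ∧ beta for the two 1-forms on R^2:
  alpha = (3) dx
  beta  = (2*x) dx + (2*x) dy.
alpha ∧ beta = (6*x) dx ∧ dy

Distribute the wedge, using dx_i ∧ dx_j = -dx_j ∧ dx_i and dx_i ∧ dx_i = 0. For each pair (i, j) with i < j, the coefficient of dx_i ∧ dx_j in alpha ∧ beta is (alpha_i * beta_j - alpha_j * beta_i). Collecting: alpha ∧ beta = (6*x) dx ∧ dy.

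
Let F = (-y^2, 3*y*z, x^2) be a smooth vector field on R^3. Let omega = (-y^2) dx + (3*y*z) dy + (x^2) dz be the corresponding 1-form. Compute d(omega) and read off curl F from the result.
d(omega) = (-3*y) dy ∧ dz + (-2*x) dz ∧ dx + (2*y) dx ∧ dy; curl F = (-3*y, -2*x, 2*y)

d omega = sum_{i<j} (∂f_j/∂x_i - ∂f_i/∂x_j) dx_i ∧ dx_j. Under the identification (dy ∧ dz, dz ∧ dx, dx ∧ dy) ↔ (e_x, e_y, e_z), the coefficients are exactly the components of curl F. Compute:
  ∂R/∂y - ∂Q/∂z = (0) - (3*y) = -3*y
  ∂P/∂z - ∂R/∂x = (0) - (2*x) = -2*x
  ∂Q/∂x - ∂P/∂y = (0) - (-2*y) = 2*y.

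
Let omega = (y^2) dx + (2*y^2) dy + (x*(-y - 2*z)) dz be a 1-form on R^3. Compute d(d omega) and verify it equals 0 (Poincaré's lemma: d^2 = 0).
d(d omega) = 0

Step 1: d omega = sum_{i<j} (∂f_j/∂x_i - ∂f_i/∂x_j) dx_i ∧ dx_j:
  coeff of dx ∧ dy: -2*y
  coeff of dx ∧ dz: -y - 2*z
  coeff of dy ∧ dz: -x
Step 2: Apply d again to each 2-form coefficient. The only possible 3-form in R^3 is dx ∧ dy ∧ dz, with coefficient
  ∂(coeff of dy∧dz)/∂x - ∂(coeff of dx∧dz)/∂y + ∂(coeff of dx∧dy)/∂z
  = ∂/∂x (-x) - ∂/∂y (-y - 2*z) + ∂/∂z (-2*y).
Each of these terms simplifies to sums of mixed partials that cancel in pairs. The result is 0 (by equality of mixed partials for smooth functions — Schwarz / Clairaut).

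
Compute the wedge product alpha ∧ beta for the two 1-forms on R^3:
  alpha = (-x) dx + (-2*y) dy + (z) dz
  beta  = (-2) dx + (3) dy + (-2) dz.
alpha ∧ beta = (-3*x - 4*y) dx ∧ dy + (2*x + 2*z) dx ∧ dz + (4*y - 3*z) dy ∧ dz

Distribute the wedge, using dx_i ∧ dx_j = -dx_j ∧ dx_i and dx_i ∧ dx_i = 0. For each pair (i, j) with i < j, the coefficient of dx_i ∧ dx_j in alpha ∧ beta is (alpha_i * beta_j - alpha_j * beta_i). Collecting: alpha ∧ beta = (-3*x - 4*y) dx ∧ dy + (2*x + 2*z) dx ∧ dz + (4*y - 3*z) dy ∧ dz.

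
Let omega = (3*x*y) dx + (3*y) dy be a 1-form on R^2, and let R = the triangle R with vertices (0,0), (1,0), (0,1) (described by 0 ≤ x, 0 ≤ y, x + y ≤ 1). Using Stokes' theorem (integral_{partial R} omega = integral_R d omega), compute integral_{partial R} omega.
integral_(partial R) omega = -1/2

Stokes: integral_partial_R omega = integral_R d omega with d omega = (∂Q/∂x - ∂P/∂y) dx ∧ dy.
  ∂Q/∂x = 0
  ∂P/∂y = 3*x
  integrand = ∂Q/∂x - ∂P/∂y = -3*x.
Integrating over R: integral_0^1 integral_0^{1-x} (-3*x) dy dx = -1/2.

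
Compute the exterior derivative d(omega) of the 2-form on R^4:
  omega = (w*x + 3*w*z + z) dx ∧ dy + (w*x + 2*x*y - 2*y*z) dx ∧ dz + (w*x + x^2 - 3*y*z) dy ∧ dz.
d(omega) = (4*w + 2*z + 1) dx ∧ dy ∧ dz + (x + 3*z) dx ∧ dy ∧ dw + (x) dx ∧ dz ∧ dw + (x) dy ∧ dz ∧ dw

For a 2-form omega = sum_{i<j} g_{ij} dx_i ∧ dx_j, the exterior derivative is
  d(omega) = sum_{i<j} d(g_{ij}) ∧ dx_i ∧ dx_j = sum_{i<j, k} (∂g_{ij}/∂x_k) dx_k ∧ dx_i ∧ dx_j.
Expand each term, using dx_k ∧ dx_i ∧ dx_j = sgn(permutation) dx_{(a)} ∧ dx_{(b)} ∧ dx_{(c)} with (a < b < c) sorted:
  d(w*x + 3*w*z + z) includes (∂/∂z)(w*x + 3*w*z + z) dz = (3*w + 1) dz, which multiplied by dx ∧ dy gives (3*w + 1) dx ∧ dy ∧ dz
  d(w*x + 3*w*z + z) includes (∂/∂w)(w*x + 3*w*z + z) dw = (x + 3*z) dw, which multiplied by dx ∧ dy gives (x + 3*z) dx ∧ dy ∧ dw
  d(w*x + 2*x*y - 2*y*z) includes (∂/∂y)(w*x + 2*x*y - 2*y*z) dy = (2*x - 2*z) dy, which multiplied by dx ∧ dz gives (-2*x + 2*z) dx ∧ dy ∧ dz
  d(w*x + 2*x*y - 2*y*z) includes (∂/∂w)(w*x + 2*x*y - 2*y*z) dw = (x) dw, which multiplied by dx ∧ dz gives (x) dx ∧ dz ∧ dw
  d(w*x + x^2 - 3*y*z) includes (∂/∂x)(w*x + x^2 - 3*y*z) dx = (w + 2*x) dx, which multiplied by dy ∧ dz gives (w + 2*x) dx ∧ dy ∧ dz
  d(w*x + x^2 - 3*y*z) includes (∂/∂w)(w*x + x^2 - 3*y*z) dw = (x) dw, which multiplied by dy ∧ dz gives (x) dy ∧ dz ∧ dw
Collecting like 3-forms: d(omega) = (4*w + 2*z + 1) dx ∧ dy ∧ dz + (x + 3*z) dx ∧ dy ∧ dw + (x) dx ∧ dz ∧ dw + (x) dy ∧ dz ∧ dw.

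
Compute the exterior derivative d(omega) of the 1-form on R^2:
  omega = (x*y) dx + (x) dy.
d(omega) = (1 - x) dx ∧ dy

For a 1-form omega = sum_i f_i dx_i, the exterior derivative is
  d(omega) = sum_{i < j} (∂f_j/∂x_i - ∂f_i/∂x_j) dx_i ∧ dx_j.
  coefficient of dx ∧ dy: ∂f_2/∂x - ∂f_1/∂y = ∂(x)/∂x - ∂(x*y)/∂y = 1 - x
Assembling: d(omega) = (1 - x) dx ∧ dy.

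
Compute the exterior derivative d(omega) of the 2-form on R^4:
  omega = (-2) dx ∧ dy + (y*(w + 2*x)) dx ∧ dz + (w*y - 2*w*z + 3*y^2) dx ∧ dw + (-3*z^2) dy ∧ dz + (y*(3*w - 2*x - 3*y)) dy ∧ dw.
d(omega) = (-w - 2*x) dx ∧ dy ∧ dz + (2*w + y) dx ∧ dz ∧ dw + (-w - 8*y) dx ∧ dy ∧ dw

For a 2-form omega = sum_{i<j} g_{ij} dx_i ∧ dx_j, the exterior derivative is
  d(omega) = sum_{i<j} d(g_{ij}) ∧ dx_i ∧ dx_j = sum_{i<j, k} (∂g_{ij}/∂x_k) dx_k ∧ dx_i ∧ dx_j.
Expand each term, using dx_k ∧ dx_i ∧ dx_j = sgn(permutation) dx_{(a)} ∧ dx_{(b)} ∧ dx_{(c)} with (a < b < c) sorted:
  d(y*(w + 2*x)) includes (∂/∂y)(y*(w + 2*x)) dy = (w + 2*x) dy, which multiplied by dx ∧ dz gives (-w - 2*x) dx ∧ dy ∧ dz
  d(y*(w + 2*x)) includes (∂/∂w)(y*(w + 2*x)) dw = (y) dw, which multiplied by dx ∧ dz gives (y) dx ∧ dz ∧ dw
  d(w*y - 2*w*z + 3*y^2) includes (∂/∂y)(w*y - 2*w*z + 3*y^2) dy = (w + 6*y) dy, which multiplied by dx ∧ dw gives (-w - 6*y) dx ∧ dy ∧ dw
  d(w*y - 2*w*z + 3*y^2) includes (∂/∂z)(w*y - 2*w*z + 3*y^2) dz = (-2*w) dz, which multiplied by dx ∧ dw gives (2*w) dx ∧ dz ∧ dw
  d(y*(3*w - 2*x - 3*y)) includes (∂/∂x)(y*(3*w - 2*x - 3*y)) dx = (-2*y) dx, which multiplied by dy ∧ dw gives (-2*y) dx ∧ dy ∧ dw
Collecting like 3-forms: d(omega) = (-w - 2*x) dx ∧ dy ∧ dz + (2*w + y) dx ∧ dz ∧ dw + (-w - 8*y) dx ∧ dy ∧ dw.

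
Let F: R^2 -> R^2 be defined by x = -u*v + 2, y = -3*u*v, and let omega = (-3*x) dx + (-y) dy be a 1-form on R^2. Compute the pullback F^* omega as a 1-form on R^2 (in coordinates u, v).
F^* omega = (6*v*(-2*u*v + 1)) du + (6*u*(-2*u*v + 1)) dv

Using F^*(f dg) = (f ∘ F) d(g ∘ F), substitute each coordinate x_i by F_i(u, v) in f_i, and replace dx_i by d F_i = (∂F_i/∂u) du + (∂F_i/∂v) dv.
  For the x component: f_1(F) = 3*u*v - 6; d F_1 = (-v) du + (-u) dv
  For the y component: f_2(F) = 3*u*v; d F_2 = (-3*v) du + (-3*u) dv
Combining and collecting du, dv coefficients:
  coeff of du: 6*v*(-2*u*v + 1)
  coeff of dv: 6*u*(-2*u*v + 1)
F^* omega = (6*v*(-2*u*v + 1)) du + (6*u*(-2*u*v + 1)) dv.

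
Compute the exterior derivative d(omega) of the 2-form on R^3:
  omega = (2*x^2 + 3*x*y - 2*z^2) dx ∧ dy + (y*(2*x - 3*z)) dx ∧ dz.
d(omega) = (-2*x - z) dx ∧ dy ∧ dz

For a 2-form omega = sum_{i<j} g_{ij} dx_i ∧ dx_j, the exterior derivative is
  d(omega) = sum_{i<j} d(g_{ij}) ∧ dx_i ∧ dx_j = sum_{i<j, k} (∂g_{ij}/∂x_k) dx_k ∧ dx_i ∧ dx_j.
Expand each term, using dx_k ∧ dx_i ∧ dx_j = sgn(permutation) dx_{(a)} ∧ dx_{(b)} ∧ dx_{(c)} with (a < b < c) sorted:
  d(2*x^2 + 3*x*y - 2*z^2) includes (∂/∂z)(2*x^2 + 3*x*y - 2*z^2) dz = (-4*z) dz, which multiplied by dx ∧ dy gives (-4*z) dx ∧ dy ∧ dz
  d(y*(2*x - 3*z)) includes (∂/∂y)(y*(2*x - 3*z)) dy = (2*x - 3*z) dy, which multiplied by dx ∧ dz gives (-2*x + 3*z) dx ∧ dy ∧ dz
Collecting like 3-forms: d(omega) = (-2*x - z) dx ∧ dy ∧ dz.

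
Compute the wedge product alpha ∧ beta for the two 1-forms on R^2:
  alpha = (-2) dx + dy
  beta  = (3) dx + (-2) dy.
alpha ∧ beta = (1) dx ∧ dy

Distribute the wedge, using dx_i ∧ dx_j = -dx_j ∧ dx_i and dx_i ∧ dx_i = 0. For each pair (i, j) with i < j, the coefficient of dx_i ∧ dx_j in alpha ∧ beta is (alpha_i * beta_j - alpha_j * beta_i). Collecting: alpha ∧ beta = (1) dx ∧ dy.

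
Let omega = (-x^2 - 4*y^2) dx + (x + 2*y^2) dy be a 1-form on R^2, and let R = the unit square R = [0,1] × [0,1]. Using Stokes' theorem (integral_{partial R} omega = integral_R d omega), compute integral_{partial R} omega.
integral_(partial R) omega = 5

Stokes: integral_partial_R omega = integral_R d omega with d omega = (∂Q/∂x - ∂P/∂y) dx ∧ dy.
  ∂Q/∂x = 1
  ∂P/∂y = -8*y
  integrand = ∂Q/∂x - ∂P/∂y = 8*y + 1.
Integrating over R: integral_0^1 integral_0^1 (8*y + 1) dx dy = 5.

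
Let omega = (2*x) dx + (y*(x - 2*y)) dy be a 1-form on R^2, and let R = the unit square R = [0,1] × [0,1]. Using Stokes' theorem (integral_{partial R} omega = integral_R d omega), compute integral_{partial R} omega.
integral_(partial R) omega = 1/2

Stokes: integral_partial_R omega = integral_R d omega with d omega = (∂Q/∂x - ∂P/∂y) dx ∧ dy.
  ∂Q/∂x = y
  ∂P/∂y = 0
  integrand = ∂Q/∂x - ∂P/∂y = y.
Integrating over R: integral_0^1 integral_0^1 (y) dx dy = 1/2.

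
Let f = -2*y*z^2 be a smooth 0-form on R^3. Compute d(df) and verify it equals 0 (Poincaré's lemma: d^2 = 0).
d(df) = 0

Step 1: df = sum_i (∂f/∂x_i) dx_i = (0) dx + (-2*z^2) dy + (-4*y*z) dz.
Step 2: Apply d again. Using the 1-form formula, the coefficient of dx ∧ dy in d(df) is ∂^2 f/∂x ∂y - ∂^2 f/∂y ∂x = (0) - (0) = 0 (equality of mixed partials for smooth f).
Similarly for dx ∧ dz and dy ∧ dz — all coefficients vanish. So d(df) = 0.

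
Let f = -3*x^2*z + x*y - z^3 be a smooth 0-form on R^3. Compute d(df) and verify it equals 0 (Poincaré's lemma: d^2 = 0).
d(df) = 0

Step 1: df = sum_i (∂f/∂x_i) dx_i = (-6*x*z + y) dx + (x) dy + (-3*x^2 - 3*z^2) dz.
Step 2: Apply d again. Using the 1-form formula, the coefficient of dx ∧ dy in d(df) is ∂^2 f/∂x ∂y - ∂^2 f/∂y ∂x = (1) - (1) = 0 (equality of mixed partials for smooth f).
Similarly for dx ∧ dz and dy ∧ dz — all coefficients vanish. So d(df) = 0.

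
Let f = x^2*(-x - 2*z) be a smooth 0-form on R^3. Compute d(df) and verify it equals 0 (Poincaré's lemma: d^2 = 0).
d(df) = 0

Step 1: df = sum_i (∂f/∂x_i) dx_i = (x*(-3*x - 4*z)) dx + (0) dy + (-2*x^2) dz.
Step 2: Apply d again. Using the 1-form formula, the coefficient of dx ∧ dy in d(df) is ∂^2 f/∂x ∂y - ∂^2 f/∂y ∂x = (0) - (0) = 0 (equality of mixed partials for smooth f).
Similarly for dx ∧ dz and dy ∧ dz — all coefficients vanish. So d(df) = 0.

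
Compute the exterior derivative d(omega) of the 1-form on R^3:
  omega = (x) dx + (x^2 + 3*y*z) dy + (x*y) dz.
d(omega) = (2*x) dx ∧ dy + (y) dx ∧ dz + (x - 3*y) dy ∧ dz

For a 1-form omega = sum_i f_i dx_i, the exterior derivative is
  d(omega) = sum_{i < j} (∂f_j/∂x_i - ∂f_i/∂x_j) dx_i ∧ dx_j.
  coefficient of dx ∧ dy: ∂f_2/∂x - ∂f_1/∂y = ∂(x^2 + 3*y*z)/∂x - ∂(x)/∂y = 2*x
  coefficient of dx ∧ dz: ∂f_3/∂x - ∂f_1/∂z = ∂(x*y)/∂x - ∂(x)/∂z = y
  coefficient of dy ∧ dz: ∂f_3/∂y - ∂f_2/∂z = ∂(x*y)/∂y - ∂(x^2 + 3*y*z)/∂z = x - 3*y
Assembling: d(omega) = (2*x) dx ∧ dy + (y) dx ∧ dz + (x - 3*y) dy ∧ dz.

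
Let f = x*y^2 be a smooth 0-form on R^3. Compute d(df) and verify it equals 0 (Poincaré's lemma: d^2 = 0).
d(df) = 0

Step 1: df = sum_i (∂f/∂x_i) dx_i = (y^2) dx + (2*x*y) dy + (0) dz.
Step 2: Apply d again. Using the 1-form formula, the coefficient of dx ∧ dy in d(df) is ∂^2 f/∂x ∂y - ∂^2 f/∂y ∂x = (2*y) - (2*y) = 0 (equality of mixed partials for smooth f).
Similarly for dx ∧ dz and dy ∧ dz — all coefficients vanish. So d(df) = 0.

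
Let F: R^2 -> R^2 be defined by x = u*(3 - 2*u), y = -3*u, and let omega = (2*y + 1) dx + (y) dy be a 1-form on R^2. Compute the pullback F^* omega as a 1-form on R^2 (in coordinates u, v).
F^* omega = (24*u^2 - 13*u + 3) du

Using F^*(f dg) = (f ∘ F) d(g ∘ F), substitute each coordinate x_i by F_i(u, v) in f_i, and replace dx_i by d F_i = (∂F_i/∂u) du + (∂F_i/∂v) dv.
  For the x component: f_1(F) = 1 - 6*u; d F_1 = (3 - 4*u) du + (0) dv
  For the y component: f_2(F) = -3*u; d F_2 = (-3) du + (0) dv
Combining and collecting du, dv coefficients:
  coeff of du: 24*u^2 - 13*u + 3
  coeff of dv: 0
F^* omega = (24*u^2 - 13*u + 3) du.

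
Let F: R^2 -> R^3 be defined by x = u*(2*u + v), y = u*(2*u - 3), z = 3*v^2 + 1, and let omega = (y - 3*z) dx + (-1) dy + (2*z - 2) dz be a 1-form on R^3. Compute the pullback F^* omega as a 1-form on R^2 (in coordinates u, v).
F^* omega = (8*u^3 + 2*u^2*v - 12*u^2 - 36*u*v^2 - 3*u*v - 16*u - 9*v^3 - 3*v + 3) du + (2*u^3 - 3*u^2 - 9*u*v^2 - 3*u + 36*v^3) dv

Using F^*(f dg) = (f ∘ F) d(g ∘ F), substitute each coordinate x_i by F_i(u, v) in f_i, and replace dx_i by d F_i = (∂F_i/∂u) du + (∂F_i/∂v) dv.
  For the x component: f_1(F) = 2*u^2 - 3*u - 9*v^2 - 3; d F_1 = (4*u + v) du + (u) dv
  For the y component: f_2(F) = -1; d F_2 = (4*u - 3) du + (0) dv
  For the z component: f_3(F) = 6*v^2; d F_3 = (0) du + (6*v) dv
Combining and collecting du, dv coefficients:
  coeff of du: 8*u^3 + 2*u^2*v - 12*u^2 - 36*u*v^2 - 3*u*v - 16*u - 9*v^3 - 3*v + 3
  coeff of dv: 2*u^3 - 3*u^2 - 9*u*v^2 - 3*u + 36*v^3
F^* omega = (8*u^3 + 2*u^2*v - 12*u^2 - 36*u*v^2 - 3*u*v - 16*u - 9*v^3 - 3*v + 3) du + (2*u^3 - 3*u^2 - 9*u*v^2 - 3*u + 36*v^3) dv.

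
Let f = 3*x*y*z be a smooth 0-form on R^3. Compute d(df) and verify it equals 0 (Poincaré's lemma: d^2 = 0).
d(df) = 0

Step 1: df = sum_i (∂f/∂x_i) dx_i = (3*y*z) dx + (3*x*z) dy + (3*x*y) dz.
Step 2: Apply d again. Using the 1-form formula, the coefficient of dx ∧ dy in d(df) is ∂^2 f/∂x ∂y - ∂^2 f/∂y ∂x = (3*z) - (3*z) = 0 (equality of mixed partials for smooth f).
Similarly for dx ∧ dz and dy ∧ dz — all coefficients vanish. So d(df) = 0.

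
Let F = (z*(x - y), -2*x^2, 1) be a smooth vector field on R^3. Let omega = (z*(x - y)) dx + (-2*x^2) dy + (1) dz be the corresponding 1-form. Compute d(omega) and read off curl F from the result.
d(omega) = (0) dy ∧ dz + (x - y) dz ∧ dx + (-4*x + z) dx ∧ dy; curl F = (0, x - y, -4*x + z)

d omega = sum_{i<j} (∂f_j/∂x_i - ∂f_i/∂x_j) dx_i ∧ dx_j. Under the identification (dy ∧ dz, dz ∧ dx, dx ∧ dy) ↔ (e_x, e_y, e_z), the coefficients are exactly the components of curl F. Compute:
  ∂R/∂y - ∂Q/∂z = (0) - (0) = 0
  ∂P/∂z - ∂R/∂x = (x - y) - (0) = x - y
  ∂Q/∂x - ∂P/∂y = (-4*x) - (-z) = -4*x + z.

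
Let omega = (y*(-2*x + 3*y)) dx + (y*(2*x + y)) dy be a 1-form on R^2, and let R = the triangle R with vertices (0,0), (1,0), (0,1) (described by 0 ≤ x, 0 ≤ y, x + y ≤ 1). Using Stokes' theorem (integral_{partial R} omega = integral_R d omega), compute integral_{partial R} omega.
integral_(partial R) omega = -1/3

Stokes: integral_partial_R omega = integral_R d omega with d omega = (∂Q/∂x - ∂P/∂y) dx ∧ dy.
  ∂Q/∂x = 2*y
  ∂P/∂y = -2*x + 6*y
  integrand = ∂Q/∂x - ∂P/∂y = 2*x - 4*y.
Integrating over R: integral_0^1 integral_0^{1-x} (2*x - 4*y) dy dx = -1/3.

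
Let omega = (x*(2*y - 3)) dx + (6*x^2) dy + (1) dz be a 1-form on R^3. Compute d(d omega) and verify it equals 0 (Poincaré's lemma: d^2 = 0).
d(d omega) = 0

Step 1: d omega = sum_{i<j} (∂f_j/∂x_i - ∂f_i/∂x_j) dx_i ∧ dx_j:
  coeff of dx ∧ dy: 10*x
  coeff of dx ∧ dz: 0
  coeff of dy ∧ dz: 0
Step 2: Apply d again to each 2-form coefficient. The only possible 3-form in R^3 is dx ∧ dy ∧ dz, with coefficient
  ∂(coeff of dy∧dz)/∂x - ∂(coeff of dx∧dz)/∂y + ∂(coeff of dx∧dy)/∂z
  = ∂/∂x (0) - ∂/∂y (0) + ∂/∂z (10*x).
Each of these terms simplifies to sums of mixed partials that cancel in pairs. The result is 0 (by equality of mixed partials for smooth functions — Schwarz / Clairaut).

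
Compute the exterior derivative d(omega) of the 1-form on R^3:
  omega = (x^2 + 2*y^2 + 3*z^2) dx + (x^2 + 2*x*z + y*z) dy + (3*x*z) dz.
d(omega) = (2*x - 4*y + 2*z) dx ∧ dy + (-3*z) dx ∧ dz + (-2*x - y) dy ∧ dz

For a 1-form omega = sum_i f_i dx_i, the exterior derivative is
  d(omega) = sum_{i < j} (∂f_j/∂x_i - ∂f_i/∂x_j) dx_i ∧ dx_j.
  coefficient of dx ∧ dy: ∂f_2/∂x - ∂f_1/∂y = ∂(x^2 + 2*x*z + y*z)/∂x - ∂(x^2 + 2*y^2 + 3*z^2)/∂y = 2*x - 4*y + 2*z
  coefficient of dx ∧ dz: ∂f_3/∂x - ∂f_1/∂z = ∂(3*x*z)/∂x - ∂(x^2 + 2*y^2 + 3*z^2)/∂z = -3*z
  coefficient of dy ∧ dz: ∂f_3/∂y - ∂f_2/∂z = ∂(3*x*z)/∂y - ∂(x^2 + 2*x*z + y*z)/∂z = -2*x - y
Assembling: d(omega) = (2*x - 4*y + 2*z) dx ∧ dy + (-3*z) dx ∧ dz + (-2*x - y) dy ∧ dz.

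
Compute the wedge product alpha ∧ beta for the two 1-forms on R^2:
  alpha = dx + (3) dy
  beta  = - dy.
alpha ∧ beta = (-1) dx ∧ dy

Distribute the wedge, using dx_i ∧ dx_j = -dx_j ∧ dx_i and dx_i ∧ dx_i = 0. For each pair (i, j) with i < j, the coefficient of dx_i ∧ dx_j in alpha ∧ beta is (alpha_i * beta_j - alpha_j * beta_i). Collecting: alpha ∧ beta = (-1) dx ∧ dy.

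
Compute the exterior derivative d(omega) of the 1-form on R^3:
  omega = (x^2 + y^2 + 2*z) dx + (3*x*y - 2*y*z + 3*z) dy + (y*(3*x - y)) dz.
d(omega) = (y) dx ∧ dy + (3*y - 2) dx ∧ dz + (3*x - 3) dy ∧ dz

For a 1-form omega = sum_i f_i dx_i, the exterior derivative is
  d(omega) = sum_{i < j} (∂f_j/∂x_i - ∂f_i/∂x_j) dx_i ∧ dx_j.
  coefficient of dx ∧ dy: ∂f_2/∂x - ∂f_1/∂y = ∂(3*x*y - 2*y*z + 3*z)/∂x - ∂(x^2 + y^2 + 2*z)/∂y = y
  coefficient of dx ∧ dz: ∂f_3/∂x - ∂f_1/∂z = ∂(y*(3*x - y))/∂x - ∂(x^2 + y^2 + 2*z)/∂z = 3*y - 2
  coefficient of dy ∧ dz: ∂f_3/∂y - ∂f_2/∂z = ∂(y*(3*x - y))/∂y - ∂(3*x*y - 2*y*z + 3*z)/∂z = 3*x - 3
Assembling: d(omega) = (y) dx ∧ dy + (3*y - 2) dx ∧ dz + (3*x - 3) dy ∧ dz.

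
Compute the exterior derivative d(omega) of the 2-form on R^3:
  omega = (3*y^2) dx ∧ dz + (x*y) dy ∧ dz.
d(omega) = (-5*y) dx ∧ dy ∧ dz

For a 2-form omega = sum_{i<j} g_{ij} dx_i ∧ dx_j, the exterior derivative is
  d(omega) = sum_{i<j} d(g_{ij}) ∧ dx_i ∧ dx_j = sum_{i<j, k} (∂g_{ij}/∂x_k) dx_k ∧ dx_i ∧ dx_j.
Expand each term, using dx_k ∧ dx_i ∧ dx_j = sgn(permutation) dx_{(a)} ∧ dx_{(b)} ∧ dx_{(c)} with (a < b < c) sorted:
  d(3*y^2) includes (∂/∂y)(3*y^2) dy = (6*y) dy, which multiplied by dx ∧ dz gives (-6*y) dx ∧ dy ∧ dz
  d(x*y) includes (∂/∂x)(x*y) dx = (y) dx, which multiplied by dy ∧ dz gives (y) dx ∧ dy ∧ dz
Collecting like 3-forms: d(omega) = (-5*y) dx ∧ dy ∧ dz.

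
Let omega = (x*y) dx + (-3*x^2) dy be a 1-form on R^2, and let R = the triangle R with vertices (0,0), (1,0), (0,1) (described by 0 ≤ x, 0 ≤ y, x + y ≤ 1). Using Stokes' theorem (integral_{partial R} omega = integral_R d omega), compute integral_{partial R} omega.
integral_(partial R) omega = -7/6

Stokes: integral_partial_R omega = integral_R d omega with d omega = (∂Q/∂x - ∂P/∂y) dx ∧ dy.
  ∂Q/∂x = -6*x
  ∂P/∂y = x
  integrand = ∂Q/∂x - ∂P/∂y = -7*x.
Integrating over R: integral_0^1 integral_0^{1-x} (-7*x) dy dx = -7/6.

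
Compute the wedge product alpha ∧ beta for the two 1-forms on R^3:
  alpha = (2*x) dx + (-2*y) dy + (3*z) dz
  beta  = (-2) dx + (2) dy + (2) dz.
alpha ∧ beta = (4*x - 4*y) dx ∧ dy + (4*x + 6*z) dx ∧ dz + (-4*y - 6*z) dy ∧ dz

Distribute the wedge, using dx_i ∧ dx_j = -dx_j ∧ dx_i and dx_i ∧ dx_i = 0. For each pair (i, j) with i < j, the coefficient of dx_i ∧ dx_j in alpha ∧ beta is (alpha_i * beta_j - alpha_j * beta_i). Collecting: alpha ∧ beta = (4*x - 4*y) dx ∧ dy + (4*x + 6*z) dx ∧ dz + (-4*y - 6*z) dy ∧ dz.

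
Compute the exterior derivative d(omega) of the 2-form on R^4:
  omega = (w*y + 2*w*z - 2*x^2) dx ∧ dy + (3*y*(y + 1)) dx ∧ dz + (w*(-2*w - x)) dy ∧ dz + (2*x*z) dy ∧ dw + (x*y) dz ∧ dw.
d(omega) = (w - 6*y - 3) dx ∧ dy ∧ dz + (y + 4*z) dx ∧ dy ∧ dw + (-4*w - 2*x) dy ∧ dz ∧ dw + (y) dx ∧ dz ∧ dw

For a 2-form omega = sum_{i<j} g_{ij} dx_i ∧ dx_j, the exterior derivative is
  d(omega) = sum_{i<j} d(g_{ij}) ∧ dx_i ∧ dx_j = sum_{i<j, k} (∂g_{ij}/∂x_k) dx_k ∧ dx_i ∧ dx_j.
Expand each term, using dx_k ∧ dx_i ∧ dx_j = sgn(permutation) dx_{(a)} ∧ dx_{(b)} ∧ dx_{(c)} with (a < b < c) sorted:
  d(w*y + 2*w*z - 2*x^2) includes (∂/∂z)(w*y + 2*w*z - 2*x^2) dz = (2*w) dz, which multiplied by dx ∧ dy gives (2*w) dx ∧ dy ∧ dz
  d(w*y + 2*w*z - 2*x^2) includes (∂/∂w)(w*y + 2*w*z - 2*x^2) dw = (y + 2*z) dw, which multiplied by dx ∧ dy gives (y + 2*z) dx ∧ dy ∧ dw
  d(3*y*(y + 1)) includes (∂/∂y)(3*y*(y + 1)) dy = (6*y + 3) dy, which multiplied by dx ∧ dz gives (-6*y - 3) dx ∧ dy ∧ dz
  d(w*(-2*w - x)) includes (∂/∂x)(w*(-2*w - x)) dx = (-w) dx, which multiplied by dy ∧ dz gives (-w) dx ∧ dy ∧ dz
  d(w*(-2*w - x)) includes (∂/∂w)(w*(-2*w - x)) dw = (-4*w - x) dw, which multiplied by dy ∧ dz gives (-4*w - x) dy ∧ dz ∧ dw
  d(2*x*z) includes (∂/∂x)(2*x*z) dx = (2*z) dx, which multiplied by dy ∧ dw gives (2*z) dx ∧ dy ∧ dw
  d(2*x*z) includes (∂/∂z)(2*x*z) dz = (2*x) dz, which multiplied by dy ∧ dw gives (-2*x) dy ∧ dz ∧ dw
  d(x*y) includes (∂/∂x)(x*y) dx = (y) dx, which multiplied by dz ∧ dw gives (y) dx ∧ dz ∧ dw
  d(x*y) includes (∂/∂y)(x*y) dy = (x) dy, which multiplied by dz ∧ dw gives (x) dy ∧ dz ∧ dw
Collecting like 3-forms: d(omega) = (w - 6*y - 3) dx ∧ dy ∧ dz + (y + 4*z) dx ∧ dy ∧ dw + (-4*w - 2*x) dy ∧ dz ∧ dw + (y) dx ∧ dz ∧ dw.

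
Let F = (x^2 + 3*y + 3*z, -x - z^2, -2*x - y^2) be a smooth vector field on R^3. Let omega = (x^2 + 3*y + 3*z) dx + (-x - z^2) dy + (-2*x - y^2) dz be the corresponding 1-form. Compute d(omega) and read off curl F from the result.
d(omega) = (-2*y + 2*z) dy ∧ dz + (5) dz ∧ dx + (-4) dx ∧ dy; curl F = (-2*y + 2*z, 5, -4)

d omega = sum_{i<j} (∂f_j/∂x_i - ∂f_i/∂x_j) dx_i ∧ dx_j. Under the identification (dy ∧ dz, dz ∧ dx, dx ∧ dy) ↔ (e_x, e_y, e_z), the coefficients are exactly the components of curl F. Compute:
  ∂R/∂y - ∂Q/∂z = (-2*y) - (-2*z) = -2*y + 2*z
  ∂P/∂z - ∂R/∂x = (3) - (-2) = 5
  ∂Q/∂x - ∂P/∂y = (-1) - (3) = -4.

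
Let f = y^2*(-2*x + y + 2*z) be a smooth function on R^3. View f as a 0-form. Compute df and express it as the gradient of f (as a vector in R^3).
df = (-2*y^2) dx + (y*(-4*x + 3*y + 4*z)) dy + (2*y^2) dz; grad f = (-2*y^2, y*(-4*x + 3*y + 4*z), 2*y^2)

For a 0-form f, d f = (∂f/∂x) dx + (∂f/∂y) dy + (∂f/∂z) dz. The components of the vector representation are exactly the entries of grad f in Cartesian coordinates:
  ∂f/∂x = -2*y^2
  ∂f/∂y = y*(-4*x + 3*y + 4*z)
  ∂f/∂z = 2*y^2.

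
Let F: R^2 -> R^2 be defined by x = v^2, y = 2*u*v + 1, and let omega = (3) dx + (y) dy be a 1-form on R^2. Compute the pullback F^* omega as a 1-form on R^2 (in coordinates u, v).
F^* omega = (2*v*(2*u*v + 1)) du + (4*u^2*v + 2*u + 6*v) dv

Using F^*(f dg) = (f ∘ F) d(g ∘ F), substitute each coordinate x_i by F_i(u, v) in f_i, and replace dx_i by d F_i = (∂F_i/∂u) du + (∂F_i/∂v) dv.
  For the x component: f_1(F) = 3; d F_1 = (0) du + (2*v) dv
  For the y component: f_2(F) = 2*u*v + 1; d F_2 = (2*v) du + (2*u) dv
Combining and collecting du, dv coefficients:
  coeff of du: 2*v*(2*u*v + 1)
  coeff of dv: 4*u^2*v + 2*u + 6*v
F^* omega = (2*v*(2*u*v + 1)) du + (4*u^2*v + 2*u + 6*v) dv.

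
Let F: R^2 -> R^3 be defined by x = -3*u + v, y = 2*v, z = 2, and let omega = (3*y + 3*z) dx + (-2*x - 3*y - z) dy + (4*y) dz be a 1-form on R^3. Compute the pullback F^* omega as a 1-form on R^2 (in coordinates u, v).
F^* omega = (-18*v - 18) du + (12*u - 10*v + 2) dv

Using F^*(f dg) = (f ∘ F) d(g ∘ F), substitute each coordinate x_i by F_i(u, v) in f_i, and replace dx_i by d F_i = (∂F_i/∂u) du + (∂F_i/∂v) dv.
  For the x component: f_1(F) = 6*v + 6; d F_1 = (-3) du + (1) dv
  For the y component: f_2(F) = 6*u - 8*v - 2; d F_2 = (0) du + (2) dv
  For the z component: f_3(F) = 8*v; d F_3 = (0) du + (0) dv
Combining and collecting du, dv coefficients:
  coeff of du: -18*v - 18
  coeff of dv: 12*u - 10*v + 2
F^* omega = (-18*v - 18) du + (12*u - 10*v + 2) dv.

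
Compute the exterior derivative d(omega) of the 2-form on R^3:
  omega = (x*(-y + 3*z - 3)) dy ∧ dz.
d(omega) = (-y + 3*z - 3) dx ∧ dy ∧ dz

For a 2-form omega = sum_{i<j} g_{ij} dx_i ∧ dx_j, the exterior derivative is
  d(omega) = sum_{i<j} d(g_{ij}) ∧ dx_i ∧ dx_j = sum_{i<j, k} (∂g_{ij}/∂x_k) dx_k ∧ dx_i ∧ dx_j.
Expand each term, using dx_k ∧ dx_i ∧ dx_j = sgn(permutation) dx_{(a)} ∧ dx_{(b)} ∧ dx_{(c)} with (a < b < c) sorted:
  d(x*(-y + 3*z - 3)) includes (∂/∂x)(x*(-y + 3*z - 3)) dx = (-y + 3*z - 3) dx, which multiplied by dy ∧ dz gives (-y + 3*z - 3) dx ∧ dy ∧ dz
Collecting like 3-forms: d(omega) = (-y + 3*z - 3) dx ∧ dy ∧ dz.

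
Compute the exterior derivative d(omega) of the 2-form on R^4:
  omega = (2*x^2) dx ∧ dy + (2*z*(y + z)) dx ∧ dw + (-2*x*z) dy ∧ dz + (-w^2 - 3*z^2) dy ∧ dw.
d(omega) = (-2*z) dx ∧ dy ∧ dw + (-2*y - 4*z) dx ∧ dz ∧ dw + (-2*z) dx ∧ dy ∧ dz + (6*z) dy ∧ dz ∧ dw

For a 2-form omega = sum_{i<j} g_{ij} dx_i ∧ dx_j, the exterior derivative is
  d(omega) = sum_{i<j} d(g_{ij}) ∧ dx_i ∧ dx_j = sum_{i<j, k} (∂g_{ij}/∂x_k) dx_k ∧ dx_i ∧ dx_j.
Expand each term, using dx_k ∧ dx_i ∧ dx_j = sgn(permutation) dx_{(a)} ∧ dx_{(b)} ∧ dx_{(c)} with (a < b < c) sorted:
  d(2*z*(y + z)) includes (∂/∂y)(2*z*(y + z)) dy = (2*z) dy, which multiplied by dx ∧ dw gives (-2*z) dx ∧ dy ∧ dw
  d(2*z*(y + z)) includes (∂/∂z)(2*z*(y + z)) dz = (2*y + 4*z) dz, which multiplied by dx ∧ dw gives (-2*y - 4*z) dx ∧ dz ∧ dw
  d(-2*x*z) includes (∂/∂x)(-2*x*z) dx = (-2*z) dx, which multiplied by dy ∧ dz gives (-2*z) dx ∧ dy ∧ dz
  d(-w^2 - 3*z^2) includes (∂/∂z)(-w^2 - 3*z^2) dz = (-6*z) dz, which multiplied by dy ∧ dw gives (6*z) dy ∧ dz ∧ dw
Collecting like 3-forms: d(omega) = (-2*z) dx ∧ dy ∧ dw + (-2*y - 4*z) dx ∧ dz ∧ dw + (-2*z) dx ∧ dy ∧ dz + (6*z) dy ∧ dz ∧ dw.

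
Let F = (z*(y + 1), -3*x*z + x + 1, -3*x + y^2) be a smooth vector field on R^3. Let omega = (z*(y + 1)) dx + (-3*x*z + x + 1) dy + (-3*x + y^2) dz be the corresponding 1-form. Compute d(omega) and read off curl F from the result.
d(omega) = (3*x + 2*y) dy ∧ dz + (y + 4) dz ∧ dx + (1 - 4*z) dx ∧ dy; curl F = (3*x + 2*y, y + 4, 1 - 4*z)

d omega = sum_{i<j} (∂f_j/∂x_i - ∂f_i/∂x_j) dx_i ∧ dx_j. Under the identification (dy ∧ dz, dz ∧ dx, dx ∧ dy) ↔ (e_x, e_y, e_z), the coefficients are exactly the components of curl F. Compute:
  ∂R/∂y - ∂Q/∂z = (2*y) - (-3*x) = 3*x + 2*y
  ∂P/∂z - ∂R/∂x = (y + 1) - (-3) = y + 4
  ∂Q/∂x - ∂P/∂y = (1 - 3*z) - (z) = 1 - 4*z.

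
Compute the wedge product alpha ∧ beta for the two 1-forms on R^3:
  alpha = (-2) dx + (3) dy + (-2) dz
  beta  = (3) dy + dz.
alpha ∧ beta = (-6) dx ∧ dy + (-2) dx ∧ dz + (9) dy ∧ dz

Distribute the wedge, using dx_i ∧ dx_j = -dx_j ∧ dx_i and dx_i ∧ dx_i = 0. For each pair (i, j) with i < j, the coefficient of dx_i ∧ dx_j in alpha ∧ beta is (alpha_i * beta_j - alpha_j * beta_i). Collecting: alpha ∧ beta = (-6) dx ∧ dy + (-2) dx ∧ dz + (9) dy ∧ dz.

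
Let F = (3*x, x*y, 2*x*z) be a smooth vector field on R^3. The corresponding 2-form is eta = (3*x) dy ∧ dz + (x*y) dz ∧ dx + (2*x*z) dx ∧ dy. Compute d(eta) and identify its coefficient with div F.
d(eta) = (3*x + 3) dx ∧ dy ∧ dz; div F = 3*x + 3

For a 2-form in R^3 of the form above, applying d gives a 3-form with coefficient ∂P/∂x + ∂Q/∂y + ∂R/∂z:
  ∂P/∂x = 3
  ∂Q/∂y = x
  ∂R/∂z = 2*x
Sum = 3*x + 3, which is exactly div F.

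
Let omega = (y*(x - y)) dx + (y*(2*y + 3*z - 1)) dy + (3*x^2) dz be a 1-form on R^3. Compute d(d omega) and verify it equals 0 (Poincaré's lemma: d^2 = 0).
d(d omega) = 0

Step 1: d omega = sum_{i<j} (∂f_j/∂x_i - ∂f_i/∂x_j) dx_i ∧ dx_j:
  coeff of dx ∧ dy: -x + 2*y
  coeff of dx ∧ dz: 6*x
  coeff of dy ∧ dz: -3*y
Step 2: Apply d again to each 2-form coefficient. The only possible 3-form in R^3 is dx ∧ dy ∧ dz, with coefficient
  ∂(coeff of dy∧dz)/∂x - ∂(coeff of dx∧dz)/∂y + ∂(coeff of dx∧dy)/∂z
  = ∂/∂x (-3*y) - ∂/∂y (6*x) + ∂/∂z (-x + 2*y).
Each of these terms simplifies to sums of mixed partials that cancel in pairs. The result is 0 (by equality of mixed partials for smooth functions — Schwarz / Clairaut).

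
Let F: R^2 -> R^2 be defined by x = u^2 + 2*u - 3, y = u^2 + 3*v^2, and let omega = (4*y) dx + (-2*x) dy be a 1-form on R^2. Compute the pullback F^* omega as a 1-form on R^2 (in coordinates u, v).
F^* omega = (4*u^3 + 24*u*v^2 + 12*u + 24*v^2) du + (12*v*(-u^2 - 2*u + 3)) dv

Using F^*(f dg) = (f ∘ F) d(g ∘ F), substitute each coordinate x_i by F_i(u, v) in f_i, and replace dx_i by d F_i = (∂F_i/∂u) du + (∂F_i/∂v) dv.
  For the x component: f_1(F) = 4*u^2 + 12*v^2; d F_1 = (2*u + 2) du + (0) dv
  For the y component: f_2(F) = -2*u^2 - 4*u + 6; d F_2 = (2*u) du + (6*v) dv
Combining and collecting du, dv coefficients:
  coeff of du: 4*u^3 + 24*u*v^2 + 12*u + 24*v^2
  coeff of dv: 12*v*(-u^2 - 2*u + 3)
F^* omega = (4*u^3 + 24*u*v^2 + 12*u + 24*v^2) du + (12*v*(-u^2 - 2*u + 3)) dv.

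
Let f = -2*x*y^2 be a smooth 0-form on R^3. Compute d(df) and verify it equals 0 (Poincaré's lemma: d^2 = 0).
d(df) = 0

Step 1: df = sum_i (∂f/∂x_i) dx_i = (-2*y^2) dx + (-4*x*y) dy + (0) dz.
Step 2: Apply d again. Using the 1-form formula, the coefficient of dx ∧ dy in d(df) is ∂^2 f/∂x ∂y - ∂^2 f/∂y ∂x = (-4*y) - (-4*y) = 0 (equality of mixed partials for smooth f).
Similarly for dx ∧ dz and dy ∧ dz — all coefficients vanish. So d(df) = 0.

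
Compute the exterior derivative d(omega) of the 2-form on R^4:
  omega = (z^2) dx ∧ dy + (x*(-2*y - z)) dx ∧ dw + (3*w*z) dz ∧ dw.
d(omega) = (2*z) dx ∧ dy ∧ dz + (2*x) dx ∧ dy ∧ dw + (x) dx ∧ dz ∧ dw

For a 2-form omega = sum_{i<j} g_{ij} dx_i ∧ dx_j, the exterior derivative is
  d(omega) = sum_{i<j} d(g_{ij}) ∧ dx_i ∧ dx_j = sum_{i<j, k} (∂g_{ij}/∂x_k) dx_k ∧ dx_i ∧ dx_j.
Expand each term, using dx_k ∧ dx_i ∧ dx_j = sgn(permutation) dx_{(a)} ∧ dx_{(b)} ∧ dx_{(c)} with (a < b < c) sorted:
  d(z^2) includes (∂/∂z)(z^2) dz = (2*z) dz, which multiplied by dx ∧ dy gives (2*z) dx ∧ dy ∧ dz
  d(x*(-2*y - z)) includes (∂/∂y)(x*(-2*y - z)) dy = (-2*x) dy, which multiplied by dx ∧ dw gives (2*x) dx ∧ dy ∧ dw
  d(x*(-2*y - z)) includes (∂/∂z)(x*(-2*y - z)) dz = (-x) dz, which multiplied by dx ∧ dw gives (x) dx ∧ dz ∧ dw
Collecting like 3-forms: d(omega) = (2*z) dx ∧ dy ∧ dz + (2*x) dx ∧ dy ∧ dw + (x) dx ∧ dz ∧ dw.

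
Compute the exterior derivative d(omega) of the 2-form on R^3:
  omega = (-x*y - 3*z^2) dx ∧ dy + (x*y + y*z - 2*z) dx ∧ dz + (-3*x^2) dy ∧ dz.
d(omega) = (-7*x - 7*z) dx ∧ dy ∧ dz

For a 2-form omega = sum_{i<j} g_{ij} dx_i ∧ dx_j, the exterior derivative is
  d(omega) = sum_{i<j} d(g_{ij}) ∧ dx_i ∧ dx_j = sum_{i<j, k} (∂g_{ij}/∂x_k) dx_k ∧ dx_i ∧ dx_j.
Expand each term, using dx_k ∧ dx_i ∧ dx_j = sgn(permutation) dx_{(a)} ∧ dx_{(b)} ∧ dx_{(c)} with (a < b < c) sorted:
  d(-x*y - 3*z^2) includes (∂/∂z)(-x*y - 3*z^2) dz = (-6*z) dz, which multiplied by dx ∧ dy gives (-6*z) dx ∧ dy ∧ dz
  d(x*y + y*z - 2*z) includes (∂/∂y)(x*y + y*z - 2*z) dy = (x + z) dy, which multiplied by dx ∧ dz gives (-x - z) dx ∧ dy ∧ dz
  d(-3*x^2) includes (∂/∂x)(-3*x^2) dx = (-6*x) dx, which multiplied by dy ∧ dz gives (-6*x) dx ∧ dy ∧ dz
Collecting like 3-forms: d(omega) = (-7*x - 7*z) dx ∧ dy ∧ dz.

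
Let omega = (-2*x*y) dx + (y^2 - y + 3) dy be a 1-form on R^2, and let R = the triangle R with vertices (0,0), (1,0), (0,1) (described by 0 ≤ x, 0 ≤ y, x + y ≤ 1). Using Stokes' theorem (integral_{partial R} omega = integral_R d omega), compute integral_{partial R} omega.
integral_(partial R) omega = 1/3

Stokes: integral_partial_R omega = integral_R d omega with d omega = (∂Q/∂x - ∂P/∂y) dx ∧ dy.
  ∂Q/∂x = 0
  ∂P/∂y = -2*x
  integrand = ∂Q/∂x - ∂P/∂y = 2*x.
Integrating over R: integral_0^1 integral_0^{1-x} (2*x) dy dx = 1/3.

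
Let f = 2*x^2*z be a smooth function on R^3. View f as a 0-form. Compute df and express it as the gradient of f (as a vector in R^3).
df = (4*x*z) dx + (0) dy + (2*x^2) dz; grad f = (4*x*z, 0, 2*x^2)

For a 0-form f, d f = (∂f/∂x) dx + (∂f/∂y) dy + (∂f/∂z) dz. The components of the vector representation are exactly the entries of grad f in Cartesian coordinates:
  ∂f/∂x = 4*x*z
  ∂f/∂y = 0
  ∂f/∂z = 2*x^2.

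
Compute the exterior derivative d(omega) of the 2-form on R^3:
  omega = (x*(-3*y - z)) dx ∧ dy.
d(omega) = (-x) dx ∧ dy ∧ dz

For a 2-form omega = sum_{i<j} g_{ij} dx_i ∧ dx_j, the exterior derivative is
  d(omega) = sum_{i<j} d(g_{ij}) ∧ dx_i ∧ dx_j = sum_{i<j, k} (∂g_{ij}/∂x_k) dx_k ∧ dx_i ∧ dx_j.
Expand each term, using dx_k ∧ dx_i ∧ dx_j = sgn(permutation) dx_{(a)} ∧ dx_{(b)} ∧ dx_{(c)} with (a < b < c) sorted:
  d(x*(-3*y - z)) includes (∂/∂z)(x*(-3*y - z)) dz = (-x) dz, which multiplied by dx ∧ dy gives (-x) dx ∧ dy ∧ dz
Collecting like 3-forms: d(omega) = (-x) dx ∧ dy ∧ dz.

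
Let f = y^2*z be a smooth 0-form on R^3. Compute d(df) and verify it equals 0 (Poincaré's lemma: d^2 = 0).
d(df) = 0

Step 1: df = sum_i (∂f/∂x_i) dx_i = (0) dx + (2*y*z) dy + (y^2) dz.
Step 2: Apply d again. Using the 1-form formula, the coefficient of dx ∧ dy in d(df) is ∂^2 f/∂x ∂y - ∂^2 f/∂y ∂x = (0) - (0) = 0 (equality of mixed partials for smooth f).
Similarly for dx ∧ dz and dy ∧ dz — all coefficients vanish. So d(df) = 0.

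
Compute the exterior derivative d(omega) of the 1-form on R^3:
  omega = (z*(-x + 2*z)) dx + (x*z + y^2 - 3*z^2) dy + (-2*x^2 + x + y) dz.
d(omega) = (z) dx ∧ dy + (-3*x - 4*z + 1) dx ∧ dz + (-x + 6*z + 1) dy ∧ dz

For a 1-form omega = sum_i f_i dx_i, the exterior derivative is
  d(omega) = sum_{i < j} (∂f_j/∂x_i - ∂f_i/∂x_j) dx_i ∧ dx_j.
  coefficient of dx ∧ dy: ∂f_2/∂x - ∂f_1/∂y = ∂(x*z + y^2 - 3*z^2)/∂x - ∂(z*(-x + 2*z))/∂y = z
  coefficient of dx ∧ dz: ∂f_3/∂x - ∂f_1/∂z = ∂(-2*x^2 + x + y)/∂x - ∂(z*(-x + 2*z))/∂z = -3*x - 4*z + 1
  coefficient of dy ∧ dz: ∂f_3/∂y - ∂f_2/∂z = ∂(-2*x^2 + x + y)/∂y - ∂(x*z + y^2 - 3*z^2)/∂z = -x + 6*z + 1
Assembling: d(omega) = (z) dx ∧ dy + (-3*x - 4*z + 1) dx ∧ dz + (-x + 6*z + 1) dy ∧ dz.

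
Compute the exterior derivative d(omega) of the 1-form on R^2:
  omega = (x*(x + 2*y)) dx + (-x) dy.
d(omega) = (-2*x - 1) dx ∧ dy

For a 1-form omega = sum_i f_i dx_i, the exterior derivative is
  d(omega) = sum_{i < j} (∂f_j/∂x_i - ∂f_i/∂x_j) dx_i ∧ dx_j.
  coefficient of dx ∧ dy: ∂f_2/∂x - ∂f_1/∂y = ∂(-x)/∂x - ∂(x*(x + 2*y))/∂y = -2*x - 1
Assembling: d(omega) = (-2*x - 1) dx ∧ dy.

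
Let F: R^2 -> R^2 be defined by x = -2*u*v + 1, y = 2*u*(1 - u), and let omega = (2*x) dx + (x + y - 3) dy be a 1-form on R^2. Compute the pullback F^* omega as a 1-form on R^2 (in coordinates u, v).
F^* omega = (8*u^3 + 8*u^2*v - 12*u^2 + 8*u*v^2 - 4*u*v + 12*u - 4*v - 4) du + (4*u*(2*u*v - 1)) dv

Using F^*(f dg) = (f ∘ F) d(g ∘ F), substitute each coordinate x_i by F_i(u, v) in f_i, and replace dx_i by d F_i = (∂F_i/∂u) du + (∂F_i/∂v) dv.
  For the x component: f_1(F) = -4*u*v + 2; d F_1 = (-2*v) du + (-2*u) dv
  For the y component: f_2(F) = -2*u^2 - 2*u*v + 2*u - 2; d F_2 = (2 - 4*u) du + (0) dv
Combining and collecting du, dv coefficients:
  coeff of du: 8*u^3 + 8*u^2*v - 12*u^2 + 8*u*v^2 - 4*u*v + 12*u - 4*v - 4
  coeff of dv: 4*u*(2*u*v - 1)
F^* omega = (8*u^3 + 8*u^2*v - 12*u^2 + 8*u*v^2 - 4*u*v + 12*u - 4*v - 4) du + (4*u*(2*u*v - 1)) dv.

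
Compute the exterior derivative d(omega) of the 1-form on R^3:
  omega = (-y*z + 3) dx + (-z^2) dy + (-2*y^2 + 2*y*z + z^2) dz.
d(omega) = (z) dx ∧ dy + (y) dx ∧ dz + (-4*y + 4*z) dy ∧ dz

For a 1-form omega = sum_i f_i dx_i, the exterior derivative is
  d(omega) = sum_{i < j} (∂f_j/∂x_i - ∂f_i/∂x_j) dx_i ∧ dx_j.
  coefficient of dx ∧ dy: ∂f_2/∂x - ∂f_1/∂y = ∂(-z^2)/∂x - ∂(-y*z + 3)/∂y = z
  coefficient of dx ∧ dz: ∂f_3/∂x - ∂f_1/∂z = ∂(-2*y^2 + 2*y*z + z^2)/∂x - ∂(-y*z + 3)/∂z = y
  coefficient of dy ∧ dz: ∂f_3/∂y - ∂f_2/∂z = ∂(-2*y^2 + 2*y*z + z^2)/∂y - ∂(-z^2)/∂z = -4*y + 4*z
Assembling: d(omega) = (z) dx ∧ dy + (y) dx ∧ dz + (-4*y + 4*z) dy ∧ dz.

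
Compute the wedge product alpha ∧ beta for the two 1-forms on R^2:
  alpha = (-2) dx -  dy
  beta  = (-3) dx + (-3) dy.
alpha ∧ beta = (3) dx ∧ dy

Distribute the wedge, using dx_i ∧ dx_j = -dx_j ∧ dx_i and dx_i ∧ dx_i = 0. For each pair (i, j) with i < j, the coefficient of dx_i ∧ dx_j in alpha ∧ beta is (alpha_i * beta_j - alpha_j * beta_i). Collecting: alpha ∧ beta = (3) dx ∧ dy.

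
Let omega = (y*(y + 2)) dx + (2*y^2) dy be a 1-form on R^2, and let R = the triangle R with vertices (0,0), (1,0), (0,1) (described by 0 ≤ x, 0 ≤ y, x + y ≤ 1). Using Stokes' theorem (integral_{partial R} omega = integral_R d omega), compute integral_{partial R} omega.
integral_(partial R) omega = -4/3

Stokes: integral_partial_R omega = integral_R d omega with d omega = (∂Q/∂x - ∂P/∂y) dx ∧ dy.
  ∂Q/∂x = 0
  ∂P/∂y = 2*y + 2
  integrand = ∂Q/∂x - ∂P/∂y = -2*y - 2.
Integrating over R: integral_0^1 integral_0^{1-x} (-2*y - 2) dy dx = -4/3.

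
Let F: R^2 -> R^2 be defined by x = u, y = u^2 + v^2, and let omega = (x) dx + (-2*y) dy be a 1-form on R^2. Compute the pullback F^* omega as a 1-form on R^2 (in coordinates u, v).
F^* omega = (u*(-4*u^2 - 4*v^2 + 1)) du + (4*v*(-u^2 - v^2)) dv

Using F^*(f dg) = (f ∘ F) d(g ∘ F), substitute each coordinate x_i by F_i(u, v) in f_i, and replace dx_i by d F_i = (∂F_i/∂u) du + (∂F_i/∂v) dv.
  For the x component: f_1(F) = u; d F_1 = (1) du + (0) dv
  For the y component: f_2(F) = -2*u^2 - 2*v^2; d F_2 = (2*u) du + (2*v) dv
Combining and collecting du, dv coefficients:
  coeff of du: u*(-4*u^2 - 4*v^2 + 1)
  coeff of dv: 4*v*(-u^2 - v^2)
F^* omega = (u*(-4*u^2 - 4*v^2 + 1)) du + (4*v*(-u^2 - v^2)) dv.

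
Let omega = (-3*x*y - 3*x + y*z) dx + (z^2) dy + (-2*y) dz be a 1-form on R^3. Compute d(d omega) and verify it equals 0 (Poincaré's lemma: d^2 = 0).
d(d omega) = 0

Step 1: d omega = sum_{i<j} (∂f_j/∂x_i - ∂f_i/∂x_j) dx_i ∧ dx_j:
  coeff of dx ∧ dy: 3*x - z
  coeff of dx ∧ dz: -y
  coeff of dy ∧ dz: -2*z - 2
Step 2: Apply d again to each 2-form coefficient. The only possible 3-form in R^3 is dx ∧ dy ∧ dz, with coefficient
  ∂(coeff of dy∧dz)/∂x - ∂(coeff of dx∧dz)/∂y + ∂(coeff of dx∧dy)/∂z
  = ∂/∂x (-2*z - 2) - ∂/∂y (-y) + ∂/∂z (3*x - z).
Each of these terms simplifies to sums of mixed partials that cancel in pairs. The result is 0 (by equality of mixed partials for smooth functions — Schwarz / Clairaut).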